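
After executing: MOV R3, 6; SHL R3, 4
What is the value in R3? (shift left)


Register state trace:
  MOV R3, 6  → R3 = 6
  SHL R3, 4  → R3 = 6 << 4 = 6 * 2^4 = 96
Final: R3 = 96

96


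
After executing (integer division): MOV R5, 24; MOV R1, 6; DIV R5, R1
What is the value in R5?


Register state trace:
  MOV R5, 24  → R5 = 24
  MOV R1, 6  → R1 = 6
  DIV R5, R1  → R5 = 24 // 6 = 4
Final: R5 = 4

4


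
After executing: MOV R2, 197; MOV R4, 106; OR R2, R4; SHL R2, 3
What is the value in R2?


Register state trace:
  MOV R2, 197  → R2 = 197 (0b11000101)
  MOV R4, 106  → R4 = 106 (0b01101010)
  OR R2, R4  → R2 = 197 OR 106 = 239 (0b11101111)
  SHL R2, 3  → R2 = 239 << 3 = 1912
Final: R2 = 1912

1912


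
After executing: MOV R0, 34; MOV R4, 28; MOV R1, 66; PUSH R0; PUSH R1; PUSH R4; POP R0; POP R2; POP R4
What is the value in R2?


Stack trace (top is rightmost):
  MOV R0, 34  → R0 = 34
  MOV R4, 28  → R4 = 28
  MOV R1, 66  → R1 = 66
  PUSH R0  → stack: [34]
  PUSH R1  → stack: [34, 66]
  PUSH R4  → stack: [34, 66, 28]
  POP R0  → R0 = 28, stack: [34, 66]
  POP R2  → R2 = 66, stack: [34]
  POP R4  → R4 = 34, stack: []
Final: R2 = 66

66


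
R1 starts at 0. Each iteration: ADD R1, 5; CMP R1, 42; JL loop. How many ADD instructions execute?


Loop trace (R1 starts at 0, target 42, step 5):
  ADD #1: R1 = 0 + 5 = 5  → 5 < 42, loop
  ADD #2: R1 = 5 + 5 = 10  → 10 < 42, loop
  ADD #3: R1 = 10 + 5 = 15  → 15 < 42, loop
  ADD #4: R1 = 15 + 5 = 20  → 20 < 42, loop
  ADD #5: R1 = 20 + 5 = 25  → 25 < 42, loop
  ADD #6: R1 = 25 + 5 = 30  → 30 < 42, loop
  ADD #7: R1 = 30 + 5 = 35  → 35 < 42, loop
  ADD #8: R1 = 35 + 5 = 40  → 40 < 42, loop
  ADD #9: R1 = 40 + 5 = 45  → 45 >= 42, exit
Total ADD instructions: 9

9


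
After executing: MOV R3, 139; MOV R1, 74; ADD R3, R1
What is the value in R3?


Register state trace:
  MOV R3, 139  → R3 = 139
  MOV R1, 74  → R1 = 74
  ADD R3, R1  → R3 = 139 + 74 = 213
Final: R3 = 213

213


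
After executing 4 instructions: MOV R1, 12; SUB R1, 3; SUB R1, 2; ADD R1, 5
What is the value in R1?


Register state trace:
  MOV R1, 12  → R1 = 12
  SUB R1, 3  → R1 = 12 - 3 = 9
  SUB R1, 2  → R1 = 9 - 2 = 7
  ADD R1, 5  → R1 = 7 + 5 = 12
Final: R1 = 12

12


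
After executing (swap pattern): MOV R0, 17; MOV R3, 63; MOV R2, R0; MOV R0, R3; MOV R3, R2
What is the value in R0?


Register state trace (swap pattern):
  MOV R0, 17  → R0 = 17
  MOV R3, 63  → R3 = 63
  MOV R2, R0  → R2 = 17  (save R0)
  MOV R0, R3  → R0 = 63  (R0 gets R3's value)
  MOV R3, R2  → R3 = 17  (R3 gets saved value)
Final: R0 = 63

63


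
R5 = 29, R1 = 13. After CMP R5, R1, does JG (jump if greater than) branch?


Trace:
  R5 = 29, R1 = 13
  CMP R5, R1  → compares 29 vs 13
  JG checks: is 29 greater than 13?
  29 > 13, so condition is true
Branch taken: Yes

Yes


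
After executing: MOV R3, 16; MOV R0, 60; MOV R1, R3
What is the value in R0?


Register state trace:
  MOV R3, 16  → R3 = 16
  MOV R0, 60  → R0 = 60
  MOV R1, R3  → R1 = 16
Final: R0 = 60

60


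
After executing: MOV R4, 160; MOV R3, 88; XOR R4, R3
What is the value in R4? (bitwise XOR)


Register state trace:
  MOV R4, 160  → R4 = 160 (0b10100000)
  MOV R3, 88  → R3 = 88 (0b01011000)
  XOR R4, R3  → R4 = 160 XOR 88 = 248 (0b11111000)
Final: R4 = 248

248


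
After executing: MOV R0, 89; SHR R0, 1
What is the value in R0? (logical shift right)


Register state trace:
  MOV R0, 89  → R0 = 89
  SHR R0, 1  → R0 = 89 >> 1 = 89 // 2^1 = 44
Final: R0 = 44

44


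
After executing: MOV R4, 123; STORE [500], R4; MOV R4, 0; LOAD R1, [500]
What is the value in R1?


Register and memory trace:
  MOV R4, 123  → R4 = 123
  STORE [500], R4  → mem[500] = 123
  MOV R4, 0  → R4 = 0
  LOAD R1, [500]  → R1 = mem[500] = 123
Final: R1 = 123

123


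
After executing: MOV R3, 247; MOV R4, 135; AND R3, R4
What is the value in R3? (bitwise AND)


Register state trace:
  MOV R3, 247  → R3 = 247 (0b11110111)
  MOV R4, 135  → R4 = 135 (0b10000111)
  AND R3, R4  → R3 = 247 AND 135 = 135 (0b10000111)
Final: R3 = 135

135


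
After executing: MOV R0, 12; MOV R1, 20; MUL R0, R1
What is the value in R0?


Register state trace:
  MOV R0, 12  → R0 = 12
  MOV R1, 20  → R1 = 20
  MUL R0, R1  → R0 = 12 * 20 = 240
Final: R0 = 240

240


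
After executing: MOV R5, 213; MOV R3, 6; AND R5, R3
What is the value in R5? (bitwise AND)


Register state trace:
  MOV R5, 213  → R5 = 213 (0b11010101)
  MOV R3, 6  → R3 = 6 (0b00000110)
  AND R5, R3  → R5 = 213 AND 6 = 4 (0b00000100)
Final: R5 = 4

4


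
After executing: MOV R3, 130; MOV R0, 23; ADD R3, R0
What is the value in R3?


Register state trace:
  MOV R3, 130  → R3 = 130
  MOV R0, 23  → R0 = 23
  ADD R3, R0  → R3 = 130 + 23 = 153
Final: R3 = 153

153


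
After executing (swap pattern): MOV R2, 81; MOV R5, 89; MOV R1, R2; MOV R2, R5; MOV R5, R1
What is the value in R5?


Register state trace (swap pattern):
  MOV R2, 81  → R2 = 81
  MOV R5, 89  → R5 = 89
  MOV R1, R2  → R1 = 81  (save R2)
  MOV R2, R5  → R2 = 89  (R2 gets R5's value)
  MOV R5, R1  → R5 = 81  (R5 gets saved value)
Final: R5 = 81

81


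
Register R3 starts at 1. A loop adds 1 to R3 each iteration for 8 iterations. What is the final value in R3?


Starting value: R3 = 1
  Iter 1: R3 = 1 + 1 = 2
  Iter 2: R3 = 2 + 1 = 3
  Iter 3: R3 = 3 + 1 = 4
  Iter 4: R3 = 4 + 1 = 5
  Iter 5: R3 = 5 + 1 = 6
  Iter 6: R3 = 6 + 1 = 7
  Iter 7: R3 = 7 + 1 = 8
  Iter 8: R3 = 8 + 1 = 9
Final: R3 = 9

9


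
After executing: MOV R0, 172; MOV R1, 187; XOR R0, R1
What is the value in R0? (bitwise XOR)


Register state trace:
  MOV R0, 172  → R0 = 172 (0b10101100)
  MOV R1, 187  → R1 = 187 (0b10111011)
  XOR R0, R1  → R0 = 172 XOR 187 = 23 (0b00010111)
Final: R0 = 23

23


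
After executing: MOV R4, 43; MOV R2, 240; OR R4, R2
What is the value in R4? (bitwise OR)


Register state trace:
  MOV R4, 43  → R4 = 43 (0b00101011)
  MOV R2, 240  → R2 = 240 (0b11110000)
  OR R4, R2   → R4 = 43 OR 240 = 251 (0b11111011)
Final: R4 = 251

251


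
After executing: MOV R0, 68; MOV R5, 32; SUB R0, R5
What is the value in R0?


Register state trace:
  MOV R0, 68  → R0 = 68
  MOV R5, 32  → R5 = 32
  SUB R0, R5  → R0 = 68 - 32 = 36
Final: R0 = 36

36


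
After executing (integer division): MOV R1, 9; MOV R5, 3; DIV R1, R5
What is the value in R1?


Register state trace:
  MOV R1, 9  → R1 = 9
  MOV R5, 3  → R5 = 3
  DIV R1, R5  → R1 = 9 // 3 = 3
Final: R1 = 3

3


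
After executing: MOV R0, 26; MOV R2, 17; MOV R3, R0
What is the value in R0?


Register state trace:
  MOV R0, 26  → R0 = 26
  MOV R2, 17  → R2 = 17
  MOV R3, R0  → R3 = 26
Final: R0 = 26

26


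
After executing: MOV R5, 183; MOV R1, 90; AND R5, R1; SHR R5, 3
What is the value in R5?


Register state trace:
  MOV R5, 183  → R5 = 183 (0b10110111)
  MOV R1, 90  → R1 = 90 (0b01011010)
  AND R5, R1  → R5 = 183 AND 90 = 18 (0b00010010)
  SHR R5, 3  → R5 = 18 >> 3 = 2
Final: R5 = 2

2


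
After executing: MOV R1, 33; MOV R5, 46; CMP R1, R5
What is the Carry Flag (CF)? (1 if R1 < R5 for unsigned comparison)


Register state trace:
  MOV R1, 33  → R1 = 33
  MOV R5, 46  → R5 = 46
  CMP R1, R5  → unsigned 33 - 46: borrow occurs
  33 < 46, so CF = 1
CF = 1

1


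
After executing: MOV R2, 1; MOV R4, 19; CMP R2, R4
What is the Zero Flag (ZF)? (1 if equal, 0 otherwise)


Register state trace:
  MOV R2, 1  → R2 = 1
  MOV R4, 19  → R4 = 19
  CMP R2, R4  → computes 1 - 19 = -18
  Result is nonzero, so values are not equal
ZF = 0

0


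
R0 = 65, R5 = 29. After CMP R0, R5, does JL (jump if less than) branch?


Trace:
  R0 = 65, R5 = 29
  CMP R0, R5  → compares 65 vs 29
  JL checks: is 65 less than 29?
  65 > 29, so condition is false
Branch taken: No

No


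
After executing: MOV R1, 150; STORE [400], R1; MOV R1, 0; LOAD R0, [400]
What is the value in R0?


Register and memory trace:
  MOV R1, 150  → R1 = 150
  STORE [400], R1  → mem[400] = 150
  MOV R1, 0  → R1 = 0
  LOAD R0, [400]  → R0 = mem[400] = 150
Final: R0 = 150

150


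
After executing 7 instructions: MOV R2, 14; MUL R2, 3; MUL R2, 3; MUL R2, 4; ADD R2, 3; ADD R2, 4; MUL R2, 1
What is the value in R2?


Register state trace:
  MOV R2, 14  → R2 = 14
  MUL R2, 3  → R2 = 14 * 3 = 42
  MUL R2, 3  → R2 = 42 * 3 = 126
  MUL R2, 4  → R2 = 126 * 4 = 504
  ADD R2, 3  → R2 = 504 + 3 = 507
  ADD R2, 4  → R2 = 507 + 4 = 511
  MUL R2, 1  → R2 = 511 * 1 = 511
Final: R2 = 511

511


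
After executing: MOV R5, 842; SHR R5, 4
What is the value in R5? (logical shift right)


Register state trace:
  MOV R5, 842  → R5 = 842
  SHR R5, 4  → R5 = 842 >> 4 = 842 // 2^4 = 52
Final: R5 = 52

52


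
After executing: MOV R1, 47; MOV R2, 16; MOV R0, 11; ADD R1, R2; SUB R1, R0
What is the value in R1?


Register state trace:
  MOV R1, 47  → R1 = 47
  MOV R2, 16  → R2 = 16
  MOV R0, 11  → R0 = 11
  ADD R1, R2  → R1 = 47 + 16 = 63
  SUB R1, R0  → R1 = 63 - 11 = 52
Final: R1 = 52

52


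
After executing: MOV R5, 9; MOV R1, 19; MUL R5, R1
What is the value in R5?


Register state trace:
  MOV R5, 9  → R5 = 9
  MOV R1, 19  → R1 = 19
  MUL R5, R1  → R5 = 9 * 19 = 171
Final: R5 = 171

171


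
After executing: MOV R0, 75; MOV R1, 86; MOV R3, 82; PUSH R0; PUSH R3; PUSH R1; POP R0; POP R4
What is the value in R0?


Stack trace (top is rightmost):
  MOV R0, 75  → R0 = 75
  MOV R1, 86  → R1 = 86
  MOV R3, 82  → R3 = 82
  PUSH R0  → stack: [75]
  PUSH R3  → stack: [75, 82]
  PUSH R1  → stack: [75, 82, 86]
  POP R0  → R0 = 86, stack: [75, 82]
  POP R4  → R4 = 82, stack: [75]
Final: R0 = 86

86


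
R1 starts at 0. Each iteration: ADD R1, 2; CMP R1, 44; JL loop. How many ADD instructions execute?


Loop trace (R1 starts at 0, target 44, step 2):
  ADD #1: R1 = 0 + 2 = 2  → 2 < 44, loop
  ADD #2: R1 = 2 + 2 = 4  → 4 < 44, loop
  ADD #3: R1 = 4 + 2 = 6  → 6 < 44, loop
  ADD #4: R1 = 6 + 2 = 8  → 8 < 44, loop
  ADD #5: R1 = 8 + 2 = 10  → 10 < 44, loop
  ADD #6: R1 = 10 + 2 = 12  → 12 < 44, loop
  ADD #7: R1 = 12 + 2 = 14  → 14 < 44, loop
  ADD #8: R1 = 14 + 2 = 16  → 16 < 44, loop
  ADD #9: R1 = 16 + 2 = 18  → 18 < 44, loop
  ADD #10: R1 = 18 + 2 = 20  → 20 < 44, loop
  ADD #11: R1 = 20 + 2 = 22  → 22 < 44, loop
  ADD #12: R1 = 22 + 2 = 24  → 24 < 44, loop
  ADD #13: R1 = 24 + 2 = 26  → 26 < 44, loop
  ADD #14: R1 = 26 + 2 = 28  → 28 < 44, loop
  ADD #15: R1 = 28 + 2 = 30  → 30 < 44, loop
  ADD #16: R1 = 30 + 2 = 32  → 32 < 44, loop
  ADD #17: R1 = 32 + 2 = 34  → 34 < 44, loop
  ADD #18: R1 = 34 + 2 = 36  → 36 < 44, loop
  ADD #19: R1 = 36 + 2 = 38  → 38 < 44, loop
  ADD #20: R1 = 38 + 2 = 40  → 40 < 44, loop
  ADD #21: R1 = 40 + 2 = 42  → 42 < 44, loop
  ADD #22: R1 = 42 + 2 = 44  → 44 >= 44, exit
Total ADD instructions: 22

22


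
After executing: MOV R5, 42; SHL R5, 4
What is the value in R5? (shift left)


Register state trace:
  MOV R5, 42  → R5 = 42
  SHL R5, 4  → R5 = 42 << 4 = 42 * 2^4 = 672
Final: R5 = 672

672


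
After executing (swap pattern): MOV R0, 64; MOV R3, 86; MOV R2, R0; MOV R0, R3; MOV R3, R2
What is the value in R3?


Register state trace (swap pattern):
  MOV R0, 64  → R0 = 64
  MOV R3, 86  → R3 = 86
  MOV R2, R0  → R2 = 64  (save R0)
  MOV R0, R3  → R0 = 86  (R0 gets R3's value)
  MOV R3, R2  → R3 = 64  (R3 gets saved value)
Final: R3 = 64

64


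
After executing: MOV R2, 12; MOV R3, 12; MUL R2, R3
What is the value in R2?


Register state trace:
  MOV R2, 12  → R2 = 12
  MOV R3, 12  → R3 = 12
  MUL R2, R3  → R2 = 12 * 12 = 144
Final: R2 = 144

144


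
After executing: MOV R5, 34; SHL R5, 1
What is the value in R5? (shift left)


Register state trace:
  MOV R5, 34  → R5 = 34
  SHL R5, 1  → R5 = 34 << 1 = 34 * 2^1 = 68
Final: R5 = 68

68


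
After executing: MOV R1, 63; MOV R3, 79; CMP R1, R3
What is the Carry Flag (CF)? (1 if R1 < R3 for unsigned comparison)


Register state trace:
  MOV R1, 63  → R1 = 63
  MOV R3, 79  → R3 = 79
  CMP R1, R3  → unsigned 63 - 79: borrow occurs
  63 < 79, so CF = 1
CF = 1

1


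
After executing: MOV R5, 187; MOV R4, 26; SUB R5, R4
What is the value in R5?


Register state trace:
  MOV R5, 187  → R5 = 187
  MOV R4, 26  → R4 = 26
  SUB R5, R4  → R5 = 187 - 26 = 161
Final: R5 = 161

161


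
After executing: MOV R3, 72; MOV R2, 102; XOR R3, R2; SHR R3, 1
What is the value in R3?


Register state trace:
  MOV R3, 72  → R3 = 72 (0b01001000)
  MOV R2, 102  → R2 = 102 (0b01100110)
  XOR R3, R2  → R3 = 72 XOR 102 = 46 (0b00101110)
  SHR R3, 1  → R3 = 46 >> 1 = 23
Final: R3 = 23

23


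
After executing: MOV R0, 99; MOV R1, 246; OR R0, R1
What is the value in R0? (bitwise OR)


Register state trace:
  MOV R0, 99  → R0 = 99 (0b01100011)
  MOV R1, 246  → R1 = 246 (0b11110110)
  OR R0, R1   → R0 = 99 OR 246 = 247 (0b11110111)
Final: R0 = 247

247


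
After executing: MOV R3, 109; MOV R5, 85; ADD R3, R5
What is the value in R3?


Register state trace:
  MOV R3, 109  → R3 = 109
  MOV R5, 85  → R5 = 85
  ADD R3, R5  → R3 = 109 + 85 = 194
Final: R3 = 194

194


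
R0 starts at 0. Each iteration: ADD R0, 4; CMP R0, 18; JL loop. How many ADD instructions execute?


Loop trace (R0 starts at 0, target 18, step 4):
  ADD #1: R0 = 0 + 4 = 4  → 4 < 18, loop
  ADD #2: R0 = 4 + 4 = 8  → 8 < 18, loop
  ADD #3: R0 = 8 + 4 = 12  → 12 < 18, loop
  ADD #4: R0 = 12 + 4 = 16  → 16 < 18, loop
  ADD #5: R0 = 16 + 4 = 20  → 20 >= 18, exit
Total ADD instructions: 5

5


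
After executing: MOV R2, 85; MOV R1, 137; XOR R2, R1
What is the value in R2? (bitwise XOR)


Register state trace:
  MOV R2, 85  → R2 = 85 (0b01010101)
  MOV R1, 137  → R1 = 137 (0b10001001)
  XOR R2, R1  → R2 = 85 XOR 137 = 220 (0b11011100)
Final: R2 = 220

220


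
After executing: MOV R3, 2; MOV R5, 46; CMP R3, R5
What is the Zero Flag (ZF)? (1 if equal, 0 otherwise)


Register state trace:
  MOV R3, 2  → R3 = 2
  MOV R5, 46  → R5 = 46
  CMP R3, R5  → computes 2 - 46 = -44
  Result is nonzero, so values are not equal
ZF = 0

0


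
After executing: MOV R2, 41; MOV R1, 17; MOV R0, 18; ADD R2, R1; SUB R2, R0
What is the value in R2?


Register state trace:
  MOV R2, 41  → R2 = 41
  MOV R1, 17  → R1 = 17
  MOV R0, 18  → R0 = 18
  ADD R2, R1  → R2 = 41 + 17 = 58
  SUB R2, R0  → R2 = 58 - 18 = 40
Final: R2 = 40

40


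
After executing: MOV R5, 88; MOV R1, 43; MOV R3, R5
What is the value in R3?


Register state trace:
  MOV R5, 88  → R5 = 88
  MOV R1, 43  → R1 = 43
  MOV R3, R5  → R3 = 88
Final: R3 = 88

88


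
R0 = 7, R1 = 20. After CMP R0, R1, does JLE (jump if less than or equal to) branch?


Trace:
  R0 = 7, R1 = 20
  CMP R0, R1  → compares 7 vs 20
  JLE checks: is 7 less than or equal to 20?
  7 < 20, so condition is true
Branch taken: Yes

Yes


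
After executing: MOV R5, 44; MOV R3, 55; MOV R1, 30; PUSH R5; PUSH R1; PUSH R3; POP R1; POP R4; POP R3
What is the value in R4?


Stack trace (top is rightmost):
  MOV R5, 44  → R5 = 44
  MOV R3, 55  → R3 = 55
  MOV R1, 30  → R1 = 30
  PUSH R5  → stack: [44]
  PUSH R1  → stack: [44, 30]
  PUSH R3  → stack: [44, 30, 55]
  POP R1  → R1 = 55, stack: [44, 30]
  POP R4  → R4 = 30, stack: [44]
  POP R3  → R3 = 44, stack: []
Final: R4 = 30

30


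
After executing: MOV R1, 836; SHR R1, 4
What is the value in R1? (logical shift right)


Register state trace:
  MOV R1, 836  → R1 = 836
  SHR R1, 4  → R1 = 836 >> 4 = 836 // 2^4 = 52
Final: R1 = 52

52


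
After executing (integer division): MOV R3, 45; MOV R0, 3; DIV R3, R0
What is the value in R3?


Register state trace:
  MOV R3, 45  → R3 = 45
  MOV R0, 3  → R0 = 3
  DIV R3, R0  → R3 = 45 // 3 = 15
Final: R3 = 15

15


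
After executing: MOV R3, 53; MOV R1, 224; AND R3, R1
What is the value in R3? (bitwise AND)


Register state trace:
  MOV R3, 53  → R3 = 53 (0b00110101)
  MOV R1, 224  → R1 = 224 (0b11100000)
  AND R3, R1  → R3 = 53 AND 224 = 32 (0b00100000)
Final: R3 = 32

32


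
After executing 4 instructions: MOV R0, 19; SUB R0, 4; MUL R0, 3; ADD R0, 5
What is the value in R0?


Register state trace:
  MOV R0, 19  → R0 = 19
  SUB R0, 4  → R0 = 19 - 4 = 15
  MUL R0, 3  → R0 = 15 * 3 = 45
  ADD R0, 5  → R0 = 45 + 5 = 50
Final: R0 = 50

50


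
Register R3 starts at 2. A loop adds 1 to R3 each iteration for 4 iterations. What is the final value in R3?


Starting value: R3 = 2
  Iter 1: R3 = 2 + 1 = 3
  Iter 2: R3 = 3 + 1 = 4
  Iter 3: R3 = 4 + 1 = 5
  Iter 4: R3 = 5 + 1 = 6
Final: R3 = 6

6


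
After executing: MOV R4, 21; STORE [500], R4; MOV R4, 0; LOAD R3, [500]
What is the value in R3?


Register and memory trace:
  MOV R4, 21  → R4 = 21
  STORE [500], R4  → mem[500] = 21
  MOV R4, 0  → R4 = 0
  LOAD R3, [500]  → R3 = mem[500] = 21
Final: R3 = 21

21


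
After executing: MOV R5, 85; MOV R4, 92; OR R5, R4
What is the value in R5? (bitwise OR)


Register state trace:
  MOV R5, 85  → R5 = 85 (0b01010101)
  MOV R4, 92  → R4 = 92 (0b01011100)
  OR R5, R4   → R5 = 85 OR 92 = 93 (0b01011101)
Final: R5 = 93

93


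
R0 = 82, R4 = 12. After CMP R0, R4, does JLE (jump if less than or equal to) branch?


Trace:
  R0 = 82, R4 = 12
  CMP R0, R4  → compares 82 vs 12
  JLE checks: is 82 less than or equal to 12?
  82 > 12, so condition is false
Branch taken: No

No


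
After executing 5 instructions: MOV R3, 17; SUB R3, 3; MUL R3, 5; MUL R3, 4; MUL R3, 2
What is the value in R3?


Register state trace:
  MOV R3, 17  → R3 = 17
  SUB R3, 3  → R3 = 17 - 3 = 14
  MUL R3, 5  → R3 = 14 * 5 = 70
  MUL R3, 4  → R3 = 70 * 4 = 280
  MUL R3, 2  → R3 = 280 * 2 = 560
Final: R3 = 560

560


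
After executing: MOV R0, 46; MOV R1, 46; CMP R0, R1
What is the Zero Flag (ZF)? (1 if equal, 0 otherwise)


Register state trace:
  MOV R0, 46  → R0 = 46
  MOV R1, 46  → R1 = 46
  CMP R0, R1  → computes 46 - 46 = 0
  Result is zero, so values are equal
ZF = 1

1


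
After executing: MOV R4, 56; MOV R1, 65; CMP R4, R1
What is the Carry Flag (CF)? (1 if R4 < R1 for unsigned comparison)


Register state trace:
  MOV R4, 56  → R4 = 56
  MOV R1, 65  → R1 = 65
  CMP R4, R1  → unsigned 56 - 65: borrow occurs
  56 < 65, so CF = 1
CF = 1

1


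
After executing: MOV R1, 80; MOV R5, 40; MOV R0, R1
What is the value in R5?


Register state trace:
  MOV R1, 80  → R1 = 80
  MOV R5, 40  → R5 = 40
  MOV R0, R1  → R0 = 80
Final: R5 = 40

40


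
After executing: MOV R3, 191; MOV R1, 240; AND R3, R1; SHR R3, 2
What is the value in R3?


Register state trace:
  MOV R3, 191  → R3 = 191 (0b10111111)
  MOV R1, 240  → R1 = 240 (0b11110000)
  AND R3, R1  → R3 = 191 AND 240 = 176 (0b10110000)
  SHR R3, 2  → R3 = 176 >> 2 = 44
Final: R3 = 44

44


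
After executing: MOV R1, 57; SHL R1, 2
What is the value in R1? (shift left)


Register state trace:
  MOV R1, 57  → R1 = 57
  SHL R1, 2  → R1 = 57 << 2 = 57 * 2^2 = 228
Final: R1 = 228

228


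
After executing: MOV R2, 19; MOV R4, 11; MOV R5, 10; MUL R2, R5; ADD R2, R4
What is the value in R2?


Register state trace:
  MOV R2, 19  → R2 = 19
  MOV R4, 11  → R4 = 11
  MOV R5, 10  → R5 = 10
  MUL R2, R5  → R2 = 19 * 10 = 190
  ADD R2, R4  → R2 = 190 + 11 = 201
Final: R2 = 201

201


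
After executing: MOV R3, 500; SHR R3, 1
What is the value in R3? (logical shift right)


Register state trace:
  MOV R3, 500  → R3 = 500
  SHR R3, 1  → R3 = 500 >> 1 = 500 // 2^1 = 250
Final: R3 = 250

250


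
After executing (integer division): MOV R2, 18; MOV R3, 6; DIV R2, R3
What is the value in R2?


Register state trace:
  MOV R2, 18  → R2 = 18
  MOV R3, 6  → R3 = 6
  DIV R2, R3  → R2 = 18 // 6 = 3
Final: R2 = 3

3


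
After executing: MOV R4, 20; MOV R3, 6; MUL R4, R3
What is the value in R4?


Register state trace:
  MOV R4, 20  → R4 = 20
  MOV R3, 6  → R3 = 6
  MUL R4, R3  → R4 = 20 * 6 = 120
Final: R4 = 120

120


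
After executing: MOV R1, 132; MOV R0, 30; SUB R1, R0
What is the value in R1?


Register state trace:
  MOV R1, 132  → R1 = 132
  MOV R0, 30  → R0 = 30
  SUB R1, R0  → R1 = 132 - 30 = 102
Final: R1 = 102

102


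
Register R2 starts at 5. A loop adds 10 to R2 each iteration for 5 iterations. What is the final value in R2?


Starting value: R2 = 5
  Iter 1: R2 = 5 + 10 = 15
  Iter 2: R2 = 15 + 10 = 25
  Iter 3: R2 = 25 + 10 = 35
  Iter 4: R2 = 35 + 10 = 45
  Iter 5: R2 = 45 + 10 = 55
Final: R2 = 55

55


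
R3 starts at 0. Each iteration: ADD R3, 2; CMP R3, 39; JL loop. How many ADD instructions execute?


Loop trace (R3 starts at 0, target 39, step 2):
  ADD #1: R3 = 0 + 2 = 2  → 2 < 39, loop
  ADD #2: R3 = 2 + 2 = 4  → 4 < 39, loop
  ADD #3: R3 = 4 + 2 = 6  → 6 < 39, loop
  ADD #4: R3 = 6 + 2 = 8  → 8 < 39, loop
  ADD #5: R3 = 8 + 2 = 10  → 10 < 39, loop
  ADD #6: R3 = 10 + 2 = 12  → 12 < 39, loop
  ADD #7: R3 = 12 + 2 = 14  → 14 < 39, loop
  ADD #8: R3 = 14 + 2 = 16  → 16 < 39, loop
  ADD #9: R3 = 16 + 2 = 18  → 18 < 39, loop
  ADD #10: R3 = 18 + 2 = 20  → 20 < 39, loop
  ADD #11: R3 = 20 + 2 = 22  → 22 < 39, loop
  ADD #12: R3 = 22 + 2 = 24  → 24 < 39, loop
  ADD #13: R3 = 24 + 2 = 26  → 26 < 39, loop
  ADD #14: R3 = 26 + 2 = 28  → 28 < 39, loop
  ADD #15: R3 = 28 + 2 = 30  → 30 < 39, loop
  ADD #16: R3 = 30 + 2 = 32  → 32 < 39, loop
  ADD #17: R3 = 32 + 2 = 34  → 34 < 39, loop
  ADD #18: R3 = 34 + 2 = 36  → 36 < 39, loop
  ADD #19: R3 = 36 + 2 = 38  → 38 < 39, loop
  ADD #20: R3 = 38 + 2 = 40  → 40 >= 39, exit
Total ADD instructions: 20

20


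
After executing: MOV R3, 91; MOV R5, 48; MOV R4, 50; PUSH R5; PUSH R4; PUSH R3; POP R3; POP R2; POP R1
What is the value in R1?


Stack trace (top is rightmost):
  MOV R3, 91  → R3 = 91
  MOV R5, 48  → R5 = 48
  MOV R4, 50  → R4 = 50
  PUSH R5  → stack: [48]
  PUSH R4  → stack: [48, 50]
  PUSH R3  → stack: [48, 50, 91]
  POP R3  → R3 = 91, stack: [48, 50]
  POP R2  → R2 = 50, stack: [48]
  POP R1  → R1 = 48, stack: []
Final: R1 = 48

48


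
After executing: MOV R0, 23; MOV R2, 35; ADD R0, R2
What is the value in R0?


Register state trace:
  MOV R0, 23  → R0 = 23
  MOV R2, 35  → R2 = 35
  ADD R0, R2  → R0 = 23 + 35 = 58
Final: R0 = 58

58


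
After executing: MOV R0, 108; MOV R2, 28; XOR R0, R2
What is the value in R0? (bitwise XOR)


Register state trace:
  MOV R0, 108  → R0 = 108 (0b01101100)
  MOV R2, 28  → R2 = 28 (0b00011100)
  XOR R0, R2  → R0 = 108 XOR 28 = 112 (0b01110000)
Final: R0 = 112

112


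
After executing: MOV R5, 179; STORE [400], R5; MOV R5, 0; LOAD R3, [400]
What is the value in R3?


Register and memory trace:
  MOV R5, 179  → R5 = 179
  STORE [400], R5  → mem[400] = 179
  MOV R5, 0  → R5 = 0
  LOAD R3, [400]  → R3 = mem[400] = 179
Final: R3 = 179

179


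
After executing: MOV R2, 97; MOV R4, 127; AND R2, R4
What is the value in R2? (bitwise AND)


Register state trace:
  MOV R2, 97  → R2 = 97 (0b01100001)
  MOV R4, 127  → R4 = 127 (0b01111111)
  AND R2, R4  → R2 = 97 AND 127 = 97 (0b01100001)
Final: R2 = 97

97


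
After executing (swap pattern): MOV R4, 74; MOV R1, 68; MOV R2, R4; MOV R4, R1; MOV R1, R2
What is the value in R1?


Register state trace (swap pattern):
  MOV R4, 74  → R4 = 74
  MOV R1, 68  → R1 = 68
  MOV R2, R4  → R2 = 74  (save R4)
  MOV R4, R1  → R4 = 68  (R4 gets R1's value)
  MOV R1, R2  → R1 = 74  (R1 gets saved value)
Final: R1 = 74

74


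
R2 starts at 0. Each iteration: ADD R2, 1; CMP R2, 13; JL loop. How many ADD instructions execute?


Loop trace (R2 starts at 0, target 13, step 1):
  ADD #1: R2 = 0 + 1 = 1  → 1 < 13, loop
  ADD #2: R2 = 1 + 1 = 2  → 2 < 13, loop
  ADD #3: R2 = 2 + 1 = 3  → 3 < 13, loop
  ADD #4: R2 = 3 + 1 = 4  → 4 < 13, loop
  ADD #5: R2 = 4 + 1 = 5  → 5 < 13, loop
  ADD #6: R2 = 5 + 1 = 6  → 6 < 13, loop
  ADD #7: R2 = 6 + 1 = 7  → 7 < 13, loop
  ADD #8: R2 = 7 + 1 = 8  → 8 < 13, loop
  ADD #9: R2 = 8 + 1 = 9  → 9 < 13, loop
  ADD #10: R2 = 9 + 1 = 10  → 10 < 13, loop
  ADD #11: R2 = 10 + 1 = 11  → 11 < 13, loop
  ADD #12: R2 = 11 + 1 = 12  → 12 < 13, loop
  ADD #13: R2 = 12 + 1 = 13  → 13 >= 13, exit
Total ADD instructions: 13

13


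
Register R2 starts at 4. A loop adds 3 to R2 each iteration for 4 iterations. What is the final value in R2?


Starting value: R2 = 4
  Iter 1: R2 = 4 + 3 = 7
  Iter 2: R2 = 7 + 3 = 10
  Iter 3: R2 = 10 + 3 = 13
  Iter 4: R2 = 13 + 3 = 16
Final: R2 = 16

16


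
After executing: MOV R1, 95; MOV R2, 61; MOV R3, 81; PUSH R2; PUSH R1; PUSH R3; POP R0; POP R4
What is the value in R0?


Stack trace (top is rightmost):
  MOV R1, 95  → R1 = 95
  MOV R2, 61  → R2 = 61
  MOV R3, 81  → R3 = 81
  PUSH R2  → stack: [61]
  PUSH R1  → stack: [61, 95]
  PUSH R3  → stack: [61, 95, 81]
  POP R0  → R0 = 81, stack: [61, 95]
  POP R4  → R4 = 95, stack: [61]
Final: R0 = 81

81


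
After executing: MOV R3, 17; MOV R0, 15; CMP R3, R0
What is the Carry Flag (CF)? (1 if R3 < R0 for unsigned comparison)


Register state trace:
  MOV R3, 17  → R3 = 17
  MOV R0, 15  → R0 = 15
  CMP R3, R0  → unsigned 17 - 15: no borrow
  17 >= 15, so CF = 0
CF = 0

0


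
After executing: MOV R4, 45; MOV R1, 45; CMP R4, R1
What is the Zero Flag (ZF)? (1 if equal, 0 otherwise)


Register state trace:
  MOV R4, 45  → R4 = 45
  MOV R1, 45  → R1 = 45
  CMP R4, R1  → computes 45 - 45 = 0
  Result is zero, so values are equal
ZF = 1

1


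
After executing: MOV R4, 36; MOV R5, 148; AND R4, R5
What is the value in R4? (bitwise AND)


Register state trace:
  MOV R4, 36  → R4 = 36 (0b00100100)
  MOV R5, 148  → R5 = 148 (0b10010100)
  AND R4, R5  → R4 = 36 AND 148 = 4 (0b00000100)
Final: R4 = 4

4


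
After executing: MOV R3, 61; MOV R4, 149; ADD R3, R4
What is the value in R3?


Register state trace:
  MOV R3, 61  → R3 = 61
  MOV R4, 149  → R4 = 149
  ADD R3, R4  → R3 = 61 + 149 = 210
Final: R3 = 210

210


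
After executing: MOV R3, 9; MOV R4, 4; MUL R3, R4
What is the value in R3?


Register state trace:
  MOV R3, 9  → R3 = 9
  MOV R4, 4  → R4 = 4
  MUL R3, R4  → R3 = 9 * 4 = 36
Final: R3 = 36

36


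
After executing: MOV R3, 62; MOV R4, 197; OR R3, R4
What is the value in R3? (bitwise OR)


Register state trace:
  MOV R3, 62  → R3 = 62 (0b00111110)
  MOV R4, 197  → R4 = 197 (0b11000101)
  OR R3, R4   → R3 = 62 OR 197 = 255 (0b11111111)
Final: R3 = 255

255


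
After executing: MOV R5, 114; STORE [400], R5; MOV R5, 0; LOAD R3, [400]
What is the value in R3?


Register and memory trace:
  MOV R5, 114  → R5 = 114
  STORE [400], R5  → mem[400] = 114
  MOV R5, 0  → R5 = 0
  LOAD R3, [400]  → R3 = mem[400] = 114
Final: R3 = 114

114


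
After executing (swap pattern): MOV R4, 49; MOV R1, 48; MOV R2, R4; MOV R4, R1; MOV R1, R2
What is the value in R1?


Register state trace (swap pattern):
  MOV R4, 49  → R4 = 49
  MOV R1, 48  → R1 = 48
  MOV R2, R4  → R2 = 49  (save R4)
  MOV R4, R1  → R4 = 48  (R4 gets R1's value)
  MOV R1, R2  → R1 = 49  (R1 gets saved value)
Final: R1 = 49

49


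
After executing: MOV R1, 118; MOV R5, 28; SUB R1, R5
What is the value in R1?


Register state trace:
  MOV R1, 118  → R1 = 118
  MOV R5, 28  → R5 = 28
  SUB R1, R5  → R1 = 118 - 28 = 90
Final: R1 = 90

90


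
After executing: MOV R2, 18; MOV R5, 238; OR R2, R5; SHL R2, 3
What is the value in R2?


Register state trace:
  MOV R2, 18  → R2 = 18 (0b00010010)
  MOV R5, 238  → R5 = 238 (0b11101110)
  OR R2, R5  → R2 = 18 OR 238 = 254 (0b11111110)
  SHL R2, 3  → R2 = 254 << 3 = 2032
Final: R2 = 2032

2032


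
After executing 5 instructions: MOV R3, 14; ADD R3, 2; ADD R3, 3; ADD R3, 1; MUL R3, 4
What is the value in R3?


Register state trace:
  MOV R3, 14  → R3 = 14
  ADD R3, 2  → R3 = 14 + 2 = 16
  ADD R3, 3  → R3 = 16 + 3 = 19
  ADD R3, 1  → R3 = 19 + 1 = 20
  MUL R3, 4  → R3 = 20 * 4 = 80
Final: R3 = 80

80


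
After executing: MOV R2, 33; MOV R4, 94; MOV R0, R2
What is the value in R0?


Register state trace:
  MOV R2, 33  → R2 = 33
  MOV R4, 94  → R4 = 94
  MOV R0, R2  → R0 = 33
Final: R0 = 33

33


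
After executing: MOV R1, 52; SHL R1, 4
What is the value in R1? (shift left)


Register state trace:
  MOV R1, 52  → R1 = 52
  SHL R1, 4  → R1 = 52 << 4 = 52 * 2^4 = 832
Final: R1 = 832

832


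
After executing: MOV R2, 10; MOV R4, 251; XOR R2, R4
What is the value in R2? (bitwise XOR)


Register state trace:
  MOV R2, 10  → R2 = 10 (0b00001010)
  MOV R4, 251  → R4 = 251 (0b11111011)
  XOR R2, R4  → R2 = 10 XOR 251 = 241 (0b11110001)
Final: R2 = 241

241


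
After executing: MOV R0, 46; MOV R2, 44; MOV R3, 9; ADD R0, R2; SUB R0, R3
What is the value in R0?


Register state trace:
  MOV R0, 46  → R0 = 46
  MOV R2, 44  → R2 = 44
  MOV R3, 9  → R3 = 9
  ADD R0, R2  → R0 = 46 + 44 = 90
  SUB R0, R3  → R0 = 90 - 9 = 81
Final: R0 = 81

81


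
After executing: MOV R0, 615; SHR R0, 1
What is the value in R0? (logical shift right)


Register state trace:
  MOV R0, 615  → R0 = 615
  SHR R0, 1  → R0 = 615 >> 1 = 615 // 2^1 = 307
Final: R0 = 307

307


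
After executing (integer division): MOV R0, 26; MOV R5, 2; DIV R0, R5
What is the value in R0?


Register state trace:
  MOV R0, 26  → R0 = 26
  MOV R5, 2  → R5 = 2
  DIV R0, R5  → R0 = 26 // 2 = 13
Final: R0 = 13

13


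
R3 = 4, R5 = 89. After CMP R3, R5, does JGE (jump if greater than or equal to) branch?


Trace:
  R3 = 4, R5 = 89
  CMP R3, R5  → compares 4 vs 89
  JGE checks: is 4 greater than or equal to 89?
  4 < 89, so condition is false
Branch taken: No

No


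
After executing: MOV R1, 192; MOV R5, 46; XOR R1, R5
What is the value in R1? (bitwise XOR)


Register state trace:
  MOV R1, 192  → R1 = 192 (0b11000000)
  MOV R5, 46  → R5 = 46 (0b00101110)
  XOR R1, R5  → R1 = 192 XOR 46 = 238 (0b11101110)
Final: R1 = 238

238


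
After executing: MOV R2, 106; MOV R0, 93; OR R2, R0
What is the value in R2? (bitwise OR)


Register state trace:
  MOV R2, 106  → R2 = 106 (0b01101010)
  MOV R0, 93  → R0 = 93 (0b01011101)
  OR R2, R0   → R2 = 106 OR 93 = 127 (0b01111111)
Final: R2 = 127

127


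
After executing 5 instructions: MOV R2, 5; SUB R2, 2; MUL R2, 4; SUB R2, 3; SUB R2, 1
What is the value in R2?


Register state trace:
  MOV R2, 5  → R2 = 5
  SUB R2, 2  → R2 = 5 - 2 = 3
  MUL R2, 4  → R2 = 3 * 4 = 12
  SUB R2, 3  → R2 = 12 - 3 = 9
  SUB R2, 1  → R2 = 9 - 1 = 8
Final: R2 = 8

8


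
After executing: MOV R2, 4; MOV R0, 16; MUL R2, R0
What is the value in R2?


Register state trace:
  MOV R2, 4  → R2 = 4
  MOV R0, 16  → R0 = 16
  MUL R2, R0  → R2 = 4 * 16 = 64
Final: R2 = 64

64


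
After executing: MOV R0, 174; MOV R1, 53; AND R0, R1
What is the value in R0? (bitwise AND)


Register state trace:
  MOV R0, 174  → R0 = 174 (0b10101110)
  MOV R1, 53  → R1 = 53 (0b00110101)
  AND R0, R1  → R0 = 174 AND 53 = 36 (0b00100100)
Final: R0 = 36

36


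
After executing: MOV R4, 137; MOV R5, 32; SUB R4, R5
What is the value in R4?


Register state trace:
  MOV R4, 137  → R4 = 137
  MOV R5, 32  → R5 = 32
  SUB R4, R5  → R4 = 137 - 32 = 105
Final: R4 = 105

105


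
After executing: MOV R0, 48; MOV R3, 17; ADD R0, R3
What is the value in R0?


Register state trace:
  MOV R0, 48  → R0 = 48
  MOV R3, 17  → R3 = 17
  ADD R0, R3  → R0 = 48 + 17 = 65
Final: R0 = 65

65


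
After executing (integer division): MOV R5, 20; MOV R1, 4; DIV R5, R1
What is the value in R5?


Register state trace:
  MOV R5, 20  → R5 = 20
  MOV R1, 4  → R1 = 4
  DIV R5, R1  → R5 = 20 // 4 = 5
Final: R5 = 5

5


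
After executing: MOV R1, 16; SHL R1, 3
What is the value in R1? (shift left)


Register state trace:
  MOV R1, 16  → R1 = 16
  SHL R1, 3  → R1 = 16 << 3 = 16 * 2^3 = 128
Final: R1 = 128

128


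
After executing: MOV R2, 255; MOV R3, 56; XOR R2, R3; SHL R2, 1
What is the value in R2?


Register state trace:
  MOV R2, 255  → R2 = 255 (0b11111111)
  MOV R3, 56  → R3 = 56 (0b00111000)
  XOR R2, R3  → R2 = 255 XOR 56 = 199 (0b11000111)
  SHL R2, 1  → R2 = 199 << 1 = 398
Final: R2 = 398

398


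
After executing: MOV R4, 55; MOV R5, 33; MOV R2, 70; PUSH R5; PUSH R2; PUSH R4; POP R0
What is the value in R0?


Stack trace (top is rightmost):
  MOV R4, 55  → R4 = 55
  MOV R5, 33  → R5 = 33
  MOV R2, 70  → R2 = 70
  PUSH R5  → stack: [33]
  PUSH R2  → stack: [33, 70]
  PUSH R4  → stack: [33, 70, 55]
  POP R0  → R0 = 55, stack: [33, 70]
Final: R0 = 55

55


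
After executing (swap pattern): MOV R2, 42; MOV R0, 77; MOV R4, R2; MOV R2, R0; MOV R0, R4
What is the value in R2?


Register state trace (swap pattern):
  MOV R2, 42  → R2 = 42
  MOV R0, 77  → R0 = 77
  MOV R4, R2  → R4 = 42  (save R2)
  MOV R2, R0  → R2 = 77  (R2 gets R0's value)
  MOV R0, R4  → R0 = 42  (R0 gets saved value)
Final: R2 = 77

77


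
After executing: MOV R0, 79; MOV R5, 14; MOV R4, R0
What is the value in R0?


Register state trace:
  MOV R0, 79  → R0 = 79
  MOV R5, 14  → R5 = 14
  MOV R4, R0  → R4 = 79
Final: R0 = 79

79


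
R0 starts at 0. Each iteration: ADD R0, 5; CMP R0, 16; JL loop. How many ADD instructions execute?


Loop trace (R0 starts at 0, target 16, step 5):
  ADD #1: R0 = 0 + 5 = 5  → 5 < 16, loop
  ADD #2: R0 = 5 + 5 = 10  → 10 < 16, loop
  ADD #3: R0 = 10 + 5 = 15  → 15 < 16, loop
  ADD #4: R0 = 15 + 5 = 20  → 20 >= 16, exit
Total ADD instructions: 4

4


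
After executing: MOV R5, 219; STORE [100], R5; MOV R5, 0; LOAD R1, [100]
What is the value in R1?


Register and memory trace:
  MOV R5, 219  → R5 = 219
  STORE [100], R5  → mem[100] = 219
  MOV R5, 0  → R5 = 0
  LOAD R1, [100]  → R1 = mem[100] = 219
Final: R1 = 219

219


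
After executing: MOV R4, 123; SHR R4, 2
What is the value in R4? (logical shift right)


Register state trace:
  MOV R4, 123  → R4 = 123
  SHR R4, 2  → R4 = 123 >> 2 = 123 // 2^2 = 30
Final: R4 = 30

30


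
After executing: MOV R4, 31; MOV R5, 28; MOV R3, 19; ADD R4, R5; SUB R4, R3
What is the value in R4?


Register state trace:
  MOV R4, 31  → R4 = 31
  MOV R5, 28  → R5 = 28
  MOV R3, 19  → R3 = 19
  ADD R4, R5  → R4 = 31 + 28 = 59
  SUB R4, R3  → R4 = 59 - 19 = 40
Final: R4 = 40

40


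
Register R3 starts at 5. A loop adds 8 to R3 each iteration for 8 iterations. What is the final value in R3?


Starting value: R3 = 5
  Iter 1: R3 = 5 + 8 = 13
  Iter 2: R3 = 13 + 8 = 21
  Iter 3: R3 = 21 + 8 = 29
  Iter 4: R3 = 29 + 8 = 37
  Iter 5: R3 = 37 + 8 = 45
  Iter 6: R3 = 45 + 8 = 53
  Iter 7: R3 = 53 + 8 = 61
  Iter 8: R3 = 61 + 8 = 69
Final: R3 = 69

69


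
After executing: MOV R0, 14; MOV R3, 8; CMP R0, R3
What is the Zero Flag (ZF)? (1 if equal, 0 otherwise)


Register state trace:
  MOV R0, 14  → R0 = 14
  MOV R3, 8  → R3 = 8
  CMP R0, R3  → computes 14 - 8 = 6
  Result is nonzero, so values are not equal
ZF = 0

0


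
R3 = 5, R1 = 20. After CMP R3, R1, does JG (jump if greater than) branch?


Trace:
  R3 = 5, R1 = 20
  CMP R3, R1  → compares 5 vs 20
  JG checks: is 5 greater than 20?
  5 < 20, so condition is false
Branch taken: No

No


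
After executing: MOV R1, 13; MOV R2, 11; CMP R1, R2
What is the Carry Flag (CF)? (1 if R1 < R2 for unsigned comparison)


Register state trace:
  MOV R1, 13  → R1 = 13
  MOV R2, 11  → R2 = 11
  CMP R1, R2  → unsigned 13 - 11: no borrow
  13 >= 11, so CF = 0
CF = 0

0


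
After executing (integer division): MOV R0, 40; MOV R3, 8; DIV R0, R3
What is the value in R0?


Register state trace:
  MOV R0, 40  → R0 = 40
  MOV R3, 8  → R3 = 8
  DIV R0, R3  → R0 = 40 // 8 = 5
Final: R0 = 5

5


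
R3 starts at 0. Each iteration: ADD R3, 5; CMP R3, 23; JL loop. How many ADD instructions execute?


Loop trace (R3 starts at 0, target 23, step 5):
  ADD #1: R3 = 0 + 5 = 5  → 5 < 23, loop
  ADD #2: R3 = 5 + 5 = 10  → 10 < 23, loop
  ADD #3: R3 = 10 + 5 = 15  → 15 < 23, loop
  ADD #4: R3 = 15 + 5 = 20  → 20 < 23, loop
  ADD #5: R3 = 20 + 5 = 25  → 25 >= 23, exit
Total ADD instructions: 5

5


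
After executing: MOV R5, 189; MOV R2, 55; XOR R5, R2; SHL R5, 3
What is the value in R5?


Register state trace:
  MOV R5, 189  → R5 = 189 (0b10111101)
  MOV R2, 55  → R2 = 55 (0b00110111)
  XOR R5, R2  → R5 = 189 XOR 55 = 138 (0b10001010)
  SHL R5, 3  → R5 = 138 << 3 = 1104
Final: R5 = 1104

1104


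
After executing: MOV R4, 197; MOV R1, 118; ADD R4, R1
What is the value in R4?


Register state trace:
  MOV R4, 197  → R4 = 197
  MOV R1, 118  → R1 = 118
  ADD R4, R1  → R4 = 197 + 118 = 315
Final: R4 = 315

315


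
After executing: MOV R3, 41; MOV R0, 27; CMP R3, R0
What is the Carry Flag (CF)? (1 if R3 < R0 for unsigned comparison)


Register state trace:
  MOV R3, 41  → R3 = 41
  MOV R0, 27  → R0 = 27
  CMP R3, R0  → unsigned 41 - 27: no borrow
  41 >= 27, so CF = 0
CF = 0

0


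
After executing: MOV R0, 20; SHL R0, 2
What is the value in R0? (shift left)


Register state trace:
  MOV R0, 20  → R0 = 20
  SHL R0, 2  → R0 = 20 << 2 = 20 * 2^2 = 80
Final: R0 = 80

80


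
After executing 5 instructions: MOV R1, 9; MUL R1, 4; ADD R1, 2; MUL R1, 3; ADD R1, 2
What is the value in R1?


Register state trace:
  MOV R1, 9  → R1 = 9
  MUL R1, 4  → R1 = 9 * 4 = 36
  ADD R1, 2  → R1 = 36 + 2 = 38
  MUL R1, 3  → R1 = 38 * 3 = 114
  ADD R1, 2  → R1 = 114 + 2 = 116
Final: R1 = 116

116


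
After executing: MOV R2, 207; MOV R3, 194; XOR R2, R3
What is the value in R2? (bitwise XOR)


Register state trace:
  MOV R2, 207  → R2 = 207 (0b11001111)
  MOV R3, 194  → R3 = 194 (0b11000010)
  XOR R2, R3  → R2 = 207 XOR 194 = 13 (0b00001101)
Final: R2 = 13

13


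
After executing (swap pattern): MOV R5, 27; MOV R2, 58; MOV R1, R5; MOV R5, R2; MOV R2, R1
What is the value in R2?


Register state trace (swap pattern):
  MOV R5, 27  → R5 = 27
  MOV R2, 58  → R2 = 58
  MOV R1, R5  → R1 = 27  (save R5)
  MOV R5, R2  → R5 = 58  (R5 gets R2's value)
  MOV R2, R1  → R2 = 27  (R2 gets saved value)
Final: R2 = 27

27


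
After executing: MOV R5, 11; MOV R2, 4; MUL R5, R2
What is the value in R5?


Register state trace:
  MOV R5, 11  → R5 = 11
  MOV R2, 4  → R2 = 4
  MUL R5, R2  → R5 = 11 * 4 = 44
Final: R5 = 44

44


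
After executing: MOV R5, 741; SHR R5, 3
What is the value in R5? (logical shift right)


Register state trace:
  MOV R5, 741  → R5 = 741
  SHR R5, 3  → R5 = 741 >> 3 = 741 // 2^3 = 92
Final: R5 = 92

92


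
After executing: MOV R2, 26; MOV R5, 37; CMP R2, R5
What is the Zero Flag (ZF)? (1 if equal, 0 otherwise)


Register state trace:
  MOV R2, 26  → R2 = 26
  MOV R5, 37  → R5 = 37
  CMP R2, R5  → computes 26 - 37 = -11
  Result is nonzero, so values are not equal
ZF = 0

0


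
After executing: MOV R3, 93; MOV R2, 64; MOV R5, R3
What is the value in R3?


Register state trace:
  MOV R3, 93  → R3 = 93
  MOV R2, 64  → R2 = 64
  MOV R5, R3  → R5 = 93
Final: R3 = 93

93


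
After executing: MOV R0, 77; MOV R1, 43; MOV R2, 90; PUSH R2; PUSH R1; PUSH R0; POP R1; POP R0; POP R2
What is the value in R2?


Stack trace (top is rightmost):
  MOV R0, 77  → R0 = 77
  MOV R1, 43  → R1 = 43
  MOV R2, 90  → R2 = 90
  PUSH R2  → stack: [90]
  PUSH R1  → stack: [90, 43]
  PUSH R0  → stack: [90, 43, 77]
  POP R1  → R1 = 77, stack: [90, 43]
  POP R0  → R0 = 43, stack: [90]
  POP R2  → R2 = 90, stack: []
Final: R2 = 90

90
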